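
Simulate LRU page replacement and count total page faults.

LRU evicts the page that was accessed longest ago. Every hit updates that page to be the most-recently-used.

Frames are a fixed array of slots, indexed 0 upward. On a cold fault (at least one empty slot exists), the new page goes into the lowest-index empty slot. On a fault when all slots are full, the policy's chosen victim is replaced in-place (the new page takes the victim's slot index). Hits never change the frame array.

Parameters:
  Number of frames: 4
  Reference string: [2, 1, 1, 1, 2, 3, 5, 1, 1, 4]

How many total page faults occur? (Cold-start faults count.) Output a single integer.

Answer: 5

Derivation:
Step 0: ref 2 → FAULT, frames=[2,-,-,-]
Step 1: ref 1 → FAULT, frames=[2,1,-,-]
Step 2: ref 1 → HIT, frames=[2,1,-,-]
Step 3: ref 1 → HIT, frames=[2,1,-,-]
Step 4: ref 2 → HIT, frames=[2,1,-,-]
Step 5: ref 3 → FAULT, frames=[2,1,3,-]
Step 6: ref 5 → FAULT, frames=[2,1,3,5]
Step 7: ref 1 → HIT, frames=[2,1,3,5]
Step 8: ref 1 → HIT, frames=[2,1,3,5]
Step 9: ref 4 → FAULT (evict 2), frames=[4,1,3,5]
Total faults: 5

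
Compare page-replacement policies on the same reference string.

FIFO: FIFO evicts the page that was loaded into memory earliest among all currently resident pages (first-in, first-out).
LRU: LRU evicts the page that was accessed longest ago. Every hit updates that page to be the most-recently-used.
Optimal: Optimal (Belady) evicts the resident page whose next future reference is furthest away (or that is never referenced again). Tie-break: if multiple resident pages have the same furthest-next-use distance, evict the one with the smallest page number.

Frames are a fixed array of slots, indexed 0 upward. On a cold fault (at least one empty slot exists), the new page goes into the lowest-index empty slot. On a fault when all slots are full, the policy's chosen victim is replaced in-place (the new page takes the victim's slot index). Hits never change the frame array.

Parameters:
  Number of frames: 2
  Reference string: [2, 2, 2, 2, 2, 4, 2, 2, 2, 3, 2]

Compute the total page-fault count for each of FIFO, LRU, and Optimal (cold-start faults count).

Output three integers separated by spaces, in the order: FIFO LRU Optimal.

Answer: 4 3 3

Derivation:
--- FIFO ---
  step 0: ref 2 -> FAULT, frames=[2,-] (faults so far: 1)
  step 1: ref 2 -> HIT, frames=[2,-] (faults so far: 1)
  step 2: ref 2 -> HIT, frames=[2,-] (faults so far: 1)
  step 3: ref 2 -> HIT, frames=[2,-] (faults so far: 1)
  step 4: ref 2 -> HIT, frames=[2,-] (faults so far: 1)
  step 5: ref 4 -> FAULT, frames=[2,4] (faults so far: 2)
  step 6: ref 2 -> HIT, frames=[2,4] (faults so far: 2)
  step 7: ref 2 -> HIT, frames=[2,4] (faults so far: 2)
  step 8: ref 2 -> HIT, frames=[2,4] (faults so far: 2)
  step 9: ref 3 -> FAULT, evict 2, frames=[3,4] (faults so far: 3)
  step 10: ref 2 -> FAULT, evict 4, frames=[3,2] (faults so far: 4)
  FIFO total faults: 4
--- LRU ---
  step 0: ref 2 -> FAULT, frames=[2,-] (faults so far: 1)
  step 1: ref 2 -> HIT, frames=[2,-] (faults so far: 1)
  step 2: ref 2 -> HIT, frames=[2,-] (faults so far: 1)
  step 3: ref 2 -> HIT, frames=[2,-] (faults so far: 1)
  step 4: ref 2 -> HIT, frames=[2,-] (faults so far: 1)
  step 5: ref 4 -> FAULT, frames=[2,4] (faults so far: 2)
  step 6: ref 2 -> HIT, frames=[2,4] (faults so far: 2)
  step 7: ref 2 -> HIT, frames=[2,4] (faults so far: 2)
  step 8: ref 2 -> HIT, frames=[2,4] (faults so far: 2)
  step 9: ref 3 -> FAULT, evict 4, frames=[2,3] (faults so far: 3)
  step 10: ref 2 -> HIT, frames=[2,3] (faults so far: 3)
  LRU total faults: 3
--- Optimal ---
  step 0: ref 2 -> FAULT, frames=[2,-] (faults so far: 1)
  step 1: ref 2 -> HIT, frames=[2,-] (faults so far: 1)
  step 2: ref 2 -> HIT, frames=[2,-] (faults so far: 1)
  step 3: ref 2 -> HIT, frames=[2,-] (faults so far: 1)
  step 4: ref 2 -> HIT, frames=[2,-] (faults so far: 1)
  step 5: ref 4 -> FAULT, frames=[2,4] (faults so far: 2)
  step 6: ref 2 -> HIT, frames=[2,4] (faults so far: 2)
  step 7: ref 2 -> HIT, frames=[2,4] (faults so far: 2)
  step 8: ref 2 -> HIT, frames=[2,4] (faults so far: 2)
  step 9: ref 3 -> FAULT, evict 4, frames=[2,3] (faults so far: 3)
  step 10: ref 2 -> HIT, frames=[2,3] (faults so far: 3)
  Optimal total faults: 3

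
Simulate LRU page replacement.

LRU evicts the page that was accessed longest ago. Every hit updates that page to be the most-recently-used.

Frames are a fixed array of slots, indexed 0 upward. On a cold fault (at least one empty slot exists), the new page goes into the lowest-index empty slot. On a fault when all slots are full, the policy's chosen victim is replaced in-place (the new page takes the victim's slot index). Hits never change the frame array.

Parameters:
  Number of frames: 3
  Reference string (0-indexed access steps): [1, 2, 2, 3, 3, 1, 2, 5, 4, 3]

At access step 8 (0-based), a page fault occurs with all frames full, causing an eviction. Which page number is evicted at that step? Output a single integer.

Step 0: ref 1 -> FAULT, frames=[1,-,-]
Step 1: ref 2 -> FAULT, frames=[1,2,-]
Step 2: ref 2 -> HIT, frames=[1,2,-]
Step 3: ref 3 -> FAULT, frames=[1,2,3]
Step 4: ref 3 -> HIT, frames=[1,2,3]
Step 5: ref 1 -> HIT, frames=[1,2,3]
Step 6: ref 2 -> HIT, frames=[1,2,3]
Step 7: ref 5 -> FAULT, evict 3, frames=[1,2,5]
Step 8: ref 4 -> FAULT, evict 1, frames=[4,2,5]
At step 8: evicted page 1

Answer: 1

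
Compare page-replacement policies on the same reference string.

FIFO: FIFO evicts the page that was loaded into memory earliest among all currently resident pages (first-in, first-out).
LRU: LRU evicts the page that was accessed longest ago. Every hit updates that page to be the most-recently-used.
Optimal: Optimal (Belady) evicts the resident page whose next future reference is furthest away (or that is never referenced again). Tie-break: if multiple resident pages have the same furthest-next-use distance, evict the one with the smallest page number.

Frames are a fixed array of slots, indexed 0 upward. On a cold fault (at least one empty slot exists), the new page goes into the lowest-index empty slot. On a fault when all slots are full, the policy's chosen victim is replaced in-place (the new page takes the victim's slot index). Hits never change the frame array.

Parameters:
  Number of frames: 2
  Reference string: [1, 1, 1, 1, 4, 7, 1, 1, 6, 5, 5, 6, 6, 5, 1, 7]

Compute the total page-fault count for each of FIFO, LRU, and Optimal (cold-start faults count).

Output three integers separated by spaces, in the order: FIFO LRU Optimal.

--- FIFO ---
  step 0: ref 1 -> FAULT, frames=[1,-] (faults so far: 1)
  step 1: ref 1 -> HIT, frames=[1,-] (faults so far: 1)
  step 2: ref 1 -> HIT, frames=[1,-] (faults so far: 1)
  step 3: ref 1 -> HIT, frames=[1,-] (faults so far: 1)
  step 4: ref 4 -> FAULT, frames=[1,4] (faults so far: 2)
  step 5: ref 7 -> FAULT, evict 1, frames=[7,4] (faults so far: 3)
  step 6: ref 1 -> FAULT, evict 4, frames=[7,1] (faults so far: 4)
  step 7: ref 1 -> HIT, frames=[7,1] (faults so far: 4)
  step 8: ref 6 -> FAULT, evict 7, frames=[6,1] (faults so far: 5)
  step 9: ref 5 -> FAULT, evict 1, frames=[6,5] (faults so far: 6)
  step 10: ref 5 -> HIT, frames=[6,5] (faults so far: 6)
  step 11: ref 6 -> HIT, frames=[6,5] (faults so far: 6)
  step 12: ref 6 -> HIT, frames=[6,5] (faults so far: 6)
  step 13: ref 5 -> HIT, frames=[6,5] (faults so far: 6)
  step 14: ref 1 -> FAULT, evict 6, frames=[1,5] (faults so far: 7)
  step 15: ref 7 -> FAULT, evict 5, frames=[1,7] (faults so far: 8)
  FIFO total faults: 8
--- LRU ---
  step 0: ref 1 -> FAULT, frames=[1,-] (faults so far: 1)
  step 1: ref 1 -> HIT, frames=[1,-] (faults so far: 1)
  step 2: ref 1 -> HIT, frames=[1,-] (faults so far: 1)
  step 3: ref 1 -> HIT, frames=[1,-] (faults so far: 1)
  step 4: ref 4 -> FAULT, frames=[1,4] (faults so far: 2)
  step 5: ref 7 -> FAULT, evict 1, frames=[7,4] (faults so far: 3)
  step 6: ref 1 -> FAULT, evict 4, frames=[7,1] (faults so far: 4)
  step 7: ref 1 -> HIT, frames=[7,1] (faults so far: 4)
  step 8: ref 6 -> FAULT, evict 7, frames=[6,1] (faults so far: 5)
  step 9: ref 5 -> FAULT, evict 1, frames=[6,5] (faults so far: 6)
  step 10: ref 5 -> HIT, frames=[6,5] (faults so far: 6)
  step 11: ref 6 -> HIT, frames=[6,5] (faults so far: 6)
  step 12: ref 6 -> HIT, frames=[6,5] (faults so far: 6)
  step 13: ref 5 -> HIT, frames=[6,5] (faults so far: 6)
  step 14: ref 1 -> FAULT, evict 6, frames=[1,5] (faults so far: 7)
  step 15: ref 7 -> FAULT, evict 5, frames=[1,7] (faults so far: 8)
  LRU total faults: 8
--- Optimal ---
  step 0: ref 1 -> FAULT, frames=[1,-] (faults so far: 1)
  step 1: ref 1 -> HIT, frames=[1,-] (faults so far: 1)
  step 2: ref 1 -> HIT, frames=[1,-] (faults so far: 1)
  step 3: ref 1 -> HIT, frames=[1,-] (faults so far: 1)
  step 4: ref 4 -> FAULT, frames=[1,4] (faults so far: 2)
  step 5: ref 7 -> FAULT, evict 4, frames=[1,7] (faults so far: 3)
  step 6: ref 1 -> HIT, frames=[1,7] (faults so far: 3)
  step 7: ref 1 -> HIT, frames=[1,7] (faults so far: 3)
  step 8: ref 6 -> FAULT, evict 7, frames=[1,6] (faults so far: 4)
  step 9: ref 5 -> FAULT, evict 1, frames=[5,6] (faults so far: 5)
  step 10: ref 5 -> HIT, frames=[5,6] (faults so far: 5)
  step 11: ref 6 -> HIT, frames=[5,6] (faults so far: 5)
  step 12: ref 6 -> HIT, frames=[5,6] (faults so far: 5)
  step 13: ref 5 -> HIT, frames=[5,6] (faults so far: 5)
  step 14: ref 1 -> FAULT, evict 5, frames=[1,6] (faults so far: 6)
  step 15: ref 7 -> FAULT, evict 1, frames=[7,6] (faults so far: 7)
  Optimal total faults: 7

Answer: 8 8 7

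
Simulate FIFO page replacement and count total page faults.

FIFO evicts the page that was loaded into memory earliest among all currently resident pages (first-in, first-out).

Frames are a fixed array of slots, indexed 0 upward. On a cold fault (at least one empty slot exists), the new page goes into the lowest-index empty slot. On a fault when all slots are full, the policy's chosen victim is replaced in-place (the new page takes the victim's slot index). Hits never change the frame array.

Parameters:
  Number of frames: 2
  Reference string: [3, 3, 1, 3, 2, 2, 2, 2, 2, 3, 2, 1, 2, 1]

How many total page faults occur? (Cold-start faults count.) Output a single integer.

Step 0: ref 3 → FAULT, frames=[3,-]
Step 1: ref 3 → HIT, frames=[3,-]
Step 2: ref 1 → FAULT, frames=[3,1]
Step 3: ref 3 → HIT, frames=[3,1]
Step 4: ref 2 → FAULT (evict 3), frames=[2,1]
Step 5: ref 2 → HIT, frames=[2,1]
Step 6: ref 2 → HIT, frames=[2,1]
Step 7: ref 2 → HIT, frames=[2,1]
Step 8: ref 2 → HIT, frames=[2,1]
Step 9: ref 3 → FAULT (evict 1), frames=[2,3]
Step 10: ref 2 → HIT, frames=[2,3]
Step 11: ref 1 → FAULT (evict 2), frames=[1,3]
Step 12: ref 2 → FAULT (evict 3), frames=[1,2]
Step 13: ref 1 → HIT, frames=[1,2]
Total faults: 6

Answer: 6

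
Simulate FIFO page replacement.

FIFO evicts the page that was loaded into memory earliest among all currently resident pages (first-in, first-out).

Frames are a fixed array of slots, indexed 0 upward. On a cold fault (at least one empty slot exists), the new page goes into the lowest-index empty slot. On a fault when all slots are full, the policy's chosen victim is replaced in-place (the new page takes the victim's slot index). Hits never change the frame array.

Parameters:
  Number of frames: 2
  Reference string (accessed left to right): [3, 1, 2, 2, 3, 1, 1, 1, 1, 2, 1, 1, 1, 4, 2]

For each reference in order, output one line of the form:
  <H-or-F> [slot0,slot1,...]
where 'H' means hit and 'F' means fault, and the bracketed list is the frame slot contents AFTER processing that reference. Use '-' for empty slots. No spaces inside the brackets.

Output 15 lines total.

F [3,-]
F [3,1]
F [2,1]
H [2,1]
F [2,3]
F [1,3]
H [1,3]
H [1,3]
H [1,3]
F [1,2]
H [1,2]
H [1,2]
H [1,2]
F [4,2]
H [4,2]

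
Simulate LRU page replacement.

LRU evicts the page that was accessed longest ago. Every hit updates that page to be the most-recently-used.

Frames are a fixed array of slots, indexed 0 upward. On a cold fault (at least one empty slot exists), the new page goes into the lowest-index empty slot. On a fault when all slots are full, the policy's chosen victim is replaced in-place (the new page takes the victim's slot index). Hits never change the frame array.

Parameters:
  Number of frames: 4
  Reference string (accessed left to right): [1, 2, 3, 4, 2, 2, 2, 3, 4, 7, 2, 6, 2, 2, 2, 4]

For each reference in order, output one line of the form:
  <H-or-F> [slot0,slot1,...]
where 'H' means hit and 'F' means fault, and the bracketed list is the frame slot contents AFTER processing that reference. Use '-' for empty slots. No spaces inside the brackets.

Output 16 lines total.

F [1,-,-,-]
F [1,2,-,-]
F [1,2,3,-]
F [1,2,3,4]
H [1,2,3,4]
H [1,2,3,4]
H [1,2,3,4]
H [1,2,3,4]
H [1,2,3,4]
F [7,2,3,4]
H [7,2,3,4]
F [7,2,6,4]
H [7,2,6,4]
H [7,2,6,4]
H [7,2,6,4]
H [7,2,6,4]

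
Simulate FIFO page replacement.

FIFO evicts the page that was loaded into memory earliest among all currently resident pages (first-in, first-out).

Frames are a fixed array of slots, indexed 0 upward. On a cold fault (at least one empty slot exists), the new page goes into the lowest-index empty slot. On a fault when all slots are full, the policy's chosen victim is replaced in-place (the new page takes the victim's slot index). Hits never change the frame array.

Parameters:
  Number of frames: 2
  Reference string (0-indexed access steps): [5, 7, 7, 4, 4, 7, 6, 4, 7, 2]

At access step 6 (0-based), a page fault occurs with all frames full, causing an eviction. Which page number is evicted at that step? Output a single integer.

Step 0: ref 5 -> FAULT, frames=[5,-]
Step 1: ref 7 -> FAULT, frames=[5,7]
Step 2: ref 7 -> HIT, frames=[5,7]
Step 3: ref 4 -> FAULT, evict 5, frames=[4,7]
Step 4: ref 4 -> HIT, frames=[4,7]
Step 5: ref 7 -> HIT, frames=[4,7]
Step 6: ref 6 -> FAULT, evict 7, frames=[4,6]
At step 6: evicted page 7

Answer: 7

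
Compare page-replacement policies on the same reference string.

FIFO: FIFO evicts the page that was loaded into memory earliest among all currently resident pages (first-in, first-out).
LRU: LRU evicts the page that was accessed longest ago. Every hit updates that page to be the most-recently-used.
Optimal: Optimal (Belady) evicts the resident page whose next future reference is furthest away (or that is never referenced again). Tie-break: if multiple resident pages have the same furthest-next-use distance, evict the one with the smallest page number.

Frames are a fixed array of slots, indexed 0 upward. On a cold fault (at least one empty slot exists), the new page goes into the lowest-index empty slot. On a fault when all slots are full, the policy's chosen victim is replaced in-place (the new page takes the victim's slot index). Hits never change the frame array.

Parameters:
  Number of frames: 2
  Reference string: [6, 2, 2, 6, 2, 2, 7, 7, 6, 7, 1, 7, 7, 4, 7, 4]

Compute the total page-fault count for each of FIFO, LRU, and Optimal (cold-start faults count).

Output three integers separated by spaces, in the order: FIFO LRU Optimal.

--- FIFO ---
  step 0: ref 6 -> FAULT, frames=[6,-] (faults so far: 1)
  step 1: ref 2 -> FAULT, frames=[6,2] (faults so far: 2)
  step 2: ref 2 -> HIT, frames=[6,2] (faults so far: 2)
  step 3: ref 6 -> HIT, frames=[6,2] (faults so far: 2)
  step 4: ref 2 -> HIT, frames=[6,2] (faults so far: 2)
  step 5: ref 2 -> HIT, frames=[6,2] (faults so far: 2)
  step 6: ref 7 -> FAULT, evict 6, frames=[7,2] (faults so far: 3)
  step 7: ref 7 -> HIT, frames=[7,2] (faults so far: 3)
  step 8: ref 6 -> FAULT, evict 2, frames=[7,6] (faults so far: 4)
  step 9: ref 7 -> HIT, frames=[7,6] (faults so far: 4)
  step 10: ref 1 -> FAULT, evict 7, frames=[1,6] (faults so far: 5)
  step 11: ref 7 -> FAULT, evict 6, frames=[1,7] (faults so far: 6)
  step 12: ref 7 -> HIT, frames=[1,7] (faults so far: 6)
  step 13: ref 4 -> FAULT, evict 1, frames=[4,7] (faults so far: 7)
  step 14: ref 7 -> HIT, frames=[4,7] (faults so far: 7)
  step 15: ref 4 -> HIT, frames=[4,7] (faults so far: 7)
  FIFO total faults: 7
--- LRU ---
  step 0: ref 6 -> FAULT, frames=[6,-] (faults so far: 1)
  step 1: ref 2 -> FAULT, frames=[6,2] (faults so far: 2)
  step 2: ref 2 -> HIT, frames=[6,2] (faults so far: 2)
  step 3: ref 6 -> HIT, frames=[6,2] (faults so far: 2)
  step 4: ref 2 -> HIT, frames=[6,2] (faults so far: 2)
  step 5: ref 2 -> HIT, frames=[6,2] (faults so far: 2)
  step 6: ref 7 -> FAULT, evict 6, frames=[7,2] (faults so far: 3)
  step 7: ref 7 -> HIT, frames=[7,2] (faults so far: 3)
  step 8: ref 6 -> FAULT, evict 2, frames=[7,6] (faults so far: 4)
  step 9: ref 7 -> HIT, frames=[7,6] (faults so far: 4)
  step 10: ref 1 -> FAULT, evict 6, frames=[7,1] (faults so far: 5)
  step 11: ref 7 -> HIT, frames=[7,1] (faults so far: 5)
  step 12: ref 7 -> HIT, frames=[7,1] (faults so far: 5)
  step 13: ref 4 -> FAULT, evict 1, frames=[7,4] (faults so far: 6)
  step 14: ref 7 -> HIT, frames=[7,4] (faults so far: 6)
  step 15: ref 4 -> HIT, frames=[7,4] (faults so far: 6)
  LRU total faults: 6
--- Optimal ---
  step 0: ref 6 -> FAULT, frames=[6,-] (faults so far: 1)
  step 1: ref 2 -> FAULT, frames=[6,2] (faults so far: 2)
  step 2: ref 2 -> HIT, frames=[6,2] (faults so far: 2)
  step 3: ref 6 -> HIT, frames=[6,2] (faults so far: 2)
  step 4: ref 2 -> HIT, frames=[6,2] (faults so far: 2)
  step 5: ref 2 -> HIT, frames=[6,2] (faults so far: 2)
  step 6: ref 7 -> FAULT, evict 2, frames=[6,7] (faults so far: 3)
  step 7: ref 7 -> HIT, frames=[6,7] (faults so far: 3)
  step 8: ref 6 -> HIT, frames=[6,7] (faults so far: 3)
  step 9: ref 7 -> HIT, frames=[6,7] (faults so far: 3)
  step 10: ref 1 -> FAULT, evict 6, frames=[1,7] (faults so far: 4)
  step 11: ref 7 -> HIT, frames=[1,7] (faults so far: 4)
  step 12: ref 7 -> HIT, frames=[1,7] (faults so far: 4)
  step 13: ref 4 -> FAULT, evict 1, frames=[4,7] (faults so far: 5)
  step 14: ref 7 -> HIT, frames=[4,7] (faults so far: 5)
  step 15: ref 4 -> HIT, frames=[4,7] (faults so far: 5)
  Optimal total faults: 5

Answer: 7 6 5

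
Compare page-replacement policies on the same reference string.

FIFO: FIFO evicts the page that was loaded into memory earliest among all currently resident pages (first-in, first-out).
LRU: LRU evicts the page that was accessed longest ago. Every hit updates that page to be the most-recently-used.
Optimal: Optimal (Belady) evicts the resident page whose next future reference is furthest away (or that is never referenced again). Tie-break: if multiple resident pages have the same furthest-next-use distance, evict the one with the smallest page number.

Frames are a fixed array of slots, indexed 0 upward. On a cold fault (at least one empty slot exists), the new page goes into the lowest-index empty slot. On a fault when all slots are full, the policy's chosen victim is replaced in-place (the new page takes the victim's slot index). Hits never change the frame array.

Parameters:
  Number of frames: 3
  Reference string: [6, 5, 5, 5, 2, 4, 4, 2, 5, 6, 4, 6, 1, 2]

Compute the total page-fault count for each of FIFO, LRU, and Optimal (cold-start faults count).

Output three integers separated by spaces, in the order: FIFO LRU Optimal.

--- FIFO ---
  step 0: ref 6 -> FAULT, frames=[6,-,-] (faults so far: 1)
  step 1: ref 5 -> FAULT, frames=[6,5,-] (faults so far: 2)
  step 2: ref 5 -> HIT, frames=[6,5,-] (faults so far: 2)
  step 3: ref 5 -> HIT, frames=[6,5,-] (faults so far: 2)
  step 4: ref 2 -> FAULT, frames=[6,5,2] (faults so far: 3)
  step 5: ref 4 -> FAULT, evict 6, frames=[4,5,2] (faults so far: 4)
  step 6: ref 4 -> HIT, frames=[4,5,2] (faults so far: 4)
  step 7: ref 2 -> HIT, frames=[4,5,2] (faults so far: 4)
  step 8: ref 5 -> HIT, frames=[4,5,2] (faults so far: 4)
  step 9: ref 6 -> FAULT, evict 5, frames=[4,6,2] (faults so far: 5)
  step 10: ref 4 -> HIT, frames=[4,6,2] (faults so far: 5)
  step 11: ref 6 -> HIT, frames=[4,6,2] (faults so far: 5)
  step 12: ref 1 -> FAULT, evict 2, frames=[4,6,1] (faults so far: 6)
  step 13: ref 2 -> FAULT, evict 4, frames=[2,6,1] (faults so far: 7)
  FIFO total faults: 7
--- LRU ---
  step 0: ref 6 -> FAULT, frames=[6,-,-] (faults so far: 1)
  step 1: ref 5 -> FAULT, frames=[6,5,-] (faults so far: 2)
  step 2: ref 5 -> HIT, frames=[6,5,-] (faults so far: 2)
  step 3: ref 5 -> HIT, frames=[6,5,-] (faults so far: 2)
  step 4: ref 2 -> FAULT, frames=[6,5,2] (faults so far: 3)
  step 5: ref 4 -> FAULT, evict 6, frames=[4,5,2] (faults so far: 4)
  step 6: ref 4 -> HIT, frames=[4,5,2] (faults so far: 4)
  step 7: ref 2 -> HIT, frames=[4,5,2] (faults so far: 4)
  step 8: ref 5 -> HIT, frames=[4,5,2] (faults so far: 4)
  step 9: ref 6 -> FAULT, evict 4, frames=[6,5,2] (faults so far: 5)
  step 10: ref 4 -> FAULT, evict 2, frames=[6,5,4] (faults so far: 6)
  step 11: ref 6 -> HIT, frames=[6,5,4] (faults so far: 6)
  step 12: ref 1 -> FAULT, evict 5, frames=[6,1,4] (faults so far: 7)
  step 13: ref 2 -> FAULT, evict 4, frames=[6,1,2] (faults so far: 8)
  LRU total faults: 8
--- Optimal ---
  step 0: ref 6 -> FAULT, frames=[6,-,-] (faults so far: 1)
  step 1: ref 5 -> FAULT, frames=[6,5,-] (faults so far: 2)
  step 2: ref 5 -> HIT, frames=[6,5,-] (faults so far: 2)
  step 3: ref 5 -> HIT, frames=[6,5,-] (faults so far: 2)
  step 4: ref 2 -> FAULT, frames=[6,5,2] (faults so far: 3)
  step 5: ref 4 -> FAULT, evict 6, frames=[4,5,2] (faults so far: 4)
  step 6: ref 4 -> HIT, frames=[4,5,2] (faults so far: 4)
  step 7: ref 2 -> HIT, frames=[4,5,2] (faults so far: 4)
  step 8: ref 5 -> HIT, frames=[4,5,2] (faults so far: 4)
  step 9: ref 6 -> FAULT, evict 5, frames=[4,6,2] (faults so far: 5)
  step 10: ref 4 -> HIT, frames=[4,6,2] (faults so far: 5)
  step 11: ref 6 -> HIT, frames=[4,6,2] (faults so far: 5)
  step 12: ref 1 -> FAULT, evict 4, frames=[1,6,2] (faults so far: 6)
  step 13: ref 2 -> HIT, frames=[1,6,2] (faults so far: 6)
  Optimal total faults: 6

Answer: 7 8 6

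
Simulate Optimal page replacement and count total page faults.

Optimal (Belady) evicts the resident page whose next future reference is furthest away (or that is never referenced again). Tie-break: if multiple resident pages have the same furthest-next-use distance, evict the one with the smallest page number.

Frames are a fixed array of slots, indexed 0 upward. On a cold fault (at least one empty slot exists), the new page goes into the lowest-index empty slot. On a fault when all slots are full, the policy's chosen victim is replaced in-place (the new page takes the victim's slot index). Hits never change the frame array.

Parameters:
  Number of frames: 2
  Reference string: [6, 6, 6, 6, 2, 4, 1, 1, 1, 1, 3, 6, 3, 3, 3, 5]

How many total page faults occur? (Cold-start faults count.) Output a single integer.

Step 0: ref 6 → FAULT, frames=[6,-]
Step 1: ref 6 → HIT, frames=[6,-]
Step 2: ref 6 → HIT, frames=[6,-]
Step 3: ref 6 → HIT, frames=[6,-]
Step 4: ref 2 → FAULT, frames=[6,2]
Step 5: ref 4 → FAULT (evict 2), frames=[6,4]
Step 6: ref 1 → FAULT (evict 4), frames=[6,1]
Step 7: ref 1 → HIT, frames=[6,1]
Step 8: ref 1 → HIT, frames=[6,1]
Step 9: ref 1 → HIT, frames=[6,1]
Step 10: ref 3 → FAULT (evict 1), frames=[6,3]
Step 11: ref 6 → HIT, frames=[6,3]
Step 12: ref 3 → HIT, frames=[6,3]
Step 13: ref 3 → HIT, frames=[6,3]
Step 14: ref 3 → HIT, frames=[6,3]
Step 15: ref 5 → FAULT (evict 3), frames=[6,5]
Total faults: 6

Answer: 6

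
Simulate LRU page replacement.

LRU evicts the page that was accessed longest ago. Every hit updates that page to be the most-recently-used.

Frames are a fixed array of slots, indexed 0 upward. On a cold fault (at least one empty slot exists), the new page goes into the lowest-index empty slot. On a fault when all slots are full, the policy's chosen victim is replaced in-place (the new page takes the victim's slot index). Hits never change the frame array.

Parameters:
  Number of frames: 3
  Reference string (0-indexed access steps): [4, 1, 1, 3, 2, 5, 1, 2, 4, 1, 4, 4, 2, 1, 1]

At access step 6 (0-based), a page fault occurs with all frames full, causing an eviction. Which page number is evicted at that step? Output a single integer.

Step 0: ref 4 -> FAULT, frames=[4,-,-]
Step 1: ref 1 -> FAULT, frames=[4,1,-]
Step 2: ref 1 -> HIT, frames=[4,1,-]
Step 3: ref 3 -> FAULT, frames=[4,1,3]
Step 4: ref 2 -> FAULT, evict 4, frames=[2,1,3]
Step 5: ref 5 -> FAULT, evict 1, frames=[2,5,3]
Step 6: ref 1 -> FAULT, evict 3, frames=[2,5,1]
At step 6: evicted page 3

Answer: 3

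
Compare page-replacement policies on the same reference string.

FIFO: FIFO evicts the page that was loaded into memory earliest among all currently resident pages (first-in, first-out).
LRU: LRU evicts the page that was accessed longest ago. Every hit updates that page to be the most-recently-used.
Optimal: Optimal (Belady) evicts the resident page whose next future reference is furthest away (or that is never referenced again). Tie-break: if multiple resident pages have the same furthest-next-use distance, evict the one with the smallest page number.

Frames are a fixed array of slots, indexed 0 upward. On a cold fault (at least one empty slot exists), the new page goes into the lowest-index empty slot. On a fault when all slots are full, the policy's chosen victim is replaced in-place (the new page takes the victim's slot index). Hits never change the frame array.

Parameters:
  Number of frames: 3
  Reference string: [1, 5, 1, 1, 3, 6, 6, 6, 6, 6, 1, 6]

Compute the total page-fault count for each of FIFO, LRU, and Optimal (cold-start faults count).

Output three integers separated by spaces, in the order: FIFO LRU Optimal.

Answer: 5 4 4

Derivation:
--- FIFO ---
  step 0: ref 1 -> FAULT, frames=[1,-,-] (faults so far: 1)
  step 1: ref 5 -> FAULT, frames=[1,5,-] (faults so far: 2)
  step 2: ref 1 -> HIT, frames=[1,5,-] (faults so far: 2)
  step 3: ref 1 -> HIT, frames=[1,5,-] (faults so far: 2)
  step 4: ref 3 -> FAULT, frames=[1,5,3] (faults so far: 3)
  step 5: ref 6 -> FAULT, evict 1, frames=[6,5,3] (faults so far: 4)
  step 6: ref 6 -> HIT, frames=[6,5,3] (faults so far: 4)
  step 7: ref 6 -> HIT, frames=[6,5,3] (faults so far: 4)
  step 8: ref 6 -> HIT, frames=[6,5,3] (faults so far: 4)
  step 9: ref 6 -> HIT, frames=[6,5,3] (faults so far: 4)
  step 10: ref 1 -> FAULT, evict 5, frames=[6,1,3] (faults so far: 5)
  step 11: ref 6 -> HIT, frames=[6,1,3] (faults so far: 5)
  FIFO total faults: 5
--- LRU ---
  step 0: ref 1 -> FAULT, frames=[1,-,-] (faults so far: 1)
  step 1: ref 5 -> FAULT, frames=[1,5,-] (faults so far: 2)
  step 2: ref 1 -> HIT, frames=[1,5,-] (faults so far: 2)
  step 3: ref 1 -> HIT, frames=[1,5,-] (faults so far: 2)
  step 4: ref 3 -> FAULT, frames=[1,5,3] (faults so far: 3)
  step 5: ref 6 -> FAULT, evict 5, frames=[1,6,3] (faults so far: 4)
  step 6: ref 6 -> HIT, frames=[1,6,3] (faults so far: 4)
  step 7: ref 6 -> HIT, frames=[1,6,3] (faults so far: 4)
  step 8: ref 6 -> HIT, frames=[1,6,3] (faults so far: 4)
  step 9: ref 6 -> HIT, frames=[1,6,3] (faults so far: 4)
  step 10: ref 1 -> HIT, frames=[1,6,3] (faults so far: 4)
  step 11: ref 6 -> HIT, frames=[1,6,3] (faults so far: 4)
  LRU total faults: 4
--- Optimal ---
  step 0: ref 1 -> FAULT, frames=[1,-,-] (faults so far: 1)
  step 1: ref 5 -> FAULT, frames=[1,5,-] (faults so far: 2)
  step 2: ref 1 -> HIT, frames=[1,5,-] (faults so far: 2)
  step 3: ref 1 -> HIT, frames=[1,5,-] (faults so far: 2)
  step 4: ref 3 -> FAULT, frames=[1,5,3] (faults so far: 3)
  step 5: ref 6 -> FAULT, evict 3, frames=[1,5,6] (faults so far: 4)
  step 6: ref 6 -> HIT, frames=[1,5,6] (faults so far: 4)
  step 7: ref 6 -> HIT, frames=[1,5,6] (faults so far: 4)
  step 8: ref 6 -> HIT, frames=[1,5,6] (faults so far: 4)
  step 9: ref 6 -> HIT, frames=[1,5,6] (faults so far: 4)
  step 10: ref 1 -> HIT, frames=[1,5,6] (faults so far: 4)
  step 11: ref 6 -> HIT, frames=[1,5,6] (faults so far: 4)
  Optimal total faults: 4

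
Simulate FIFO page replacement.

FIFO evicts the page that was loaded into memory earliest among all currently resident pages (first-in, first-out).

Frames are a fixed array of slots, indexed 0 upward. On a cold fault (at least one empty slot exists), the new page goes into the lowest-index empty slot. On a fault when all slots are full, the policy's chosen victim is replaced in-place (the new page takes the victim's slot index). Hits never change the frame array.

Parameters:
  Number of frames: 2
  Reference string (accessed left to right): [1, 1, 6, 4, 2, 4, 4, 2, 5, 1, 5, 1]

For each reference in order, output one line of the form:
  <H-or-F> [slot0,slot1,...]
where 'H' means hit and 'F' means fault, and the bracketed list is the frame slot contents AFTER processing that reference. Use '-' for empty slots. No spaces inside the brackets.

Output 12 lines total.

F [1,-]
H [1,-]
F [1,6]
F [4,6]
F [4,2]
H [4,2]
H [4,2]
H [4,2]
F [5,2]
F [5,1]
H [5,1]
H [5,1]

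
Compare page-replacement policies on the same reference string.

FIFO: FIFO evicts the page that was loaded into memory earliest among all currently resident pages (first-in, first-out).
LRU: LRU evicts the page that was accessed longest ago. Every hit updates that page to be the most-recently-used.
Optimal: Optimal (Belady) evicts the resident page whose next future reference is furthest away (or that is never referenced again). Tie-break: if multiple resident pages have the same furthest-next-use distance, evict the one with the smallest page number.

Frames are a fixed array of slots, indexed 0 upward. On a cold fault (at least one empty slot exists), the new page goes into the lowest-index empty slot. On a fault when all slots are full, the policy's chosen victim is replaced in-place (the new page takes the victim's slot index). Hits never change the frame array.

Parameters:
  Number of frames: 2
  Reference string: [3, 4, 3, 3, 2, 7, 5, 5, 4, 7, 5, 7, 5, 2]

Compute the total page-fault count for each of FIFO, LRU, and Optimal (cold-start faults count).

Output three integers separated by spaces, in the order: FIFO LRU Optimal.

--- FIFO ---
  step 0: ref 3 -> FAULT, frames=[3,-] (faults so far: 1)
  step 1: ref 4 -> FAULT, frames=[3,4] (faults so far: 2)
  step 2: ref 3 -> HIT, frames=[3,4] (faults so far: 2)
  step 3: ref 3 -> HIT, frames=[3,4] (faults so far: 2)
  step 4: ref 2 -> FAULT, evict 3, frames=[2,4] (faults so far: 3)
  step 5: ref 7 -> FAULT, evict 4, frames=[2,7] (faults so far: 4)
  step 6: ref 5 -> FAULT, evict 2, frames=[5,7] (faults so far: 5)
  step 7: ref 5 -> HIT, frames=[5,7] (faults so far: 5)
  step 8: ref 4 -> FAULT, evict 7, frames=[5,4] (faults so far: 6)
  step 9: ref 7 -> FAULT, evict 5, frames=[7,4] (faults so far: 7)
  step 10: ref 5 -> FAULT, evict 4, frames=[7,5] (faults so far: 8)
  step 11: ref 7 -> HIT, frames=[7,5] (faults so far: 8)
  step 12: ref 5 -> HIT, frames=[7,5] (faults so far: 8)
  step 13: ref 2 -> FAULT, evict 7, frames=[2,5] (faults so far: 9)
  FIFO total faults: 9
--- LRU ---
  step 0: ref 3 -> FAULT, frames=[3,-] (faults so far: 1)
  step 1: ref 4 -> FAULT, frames=[3,4] (faults so far: 2)
  step 2: ref 3 -> HIT, frames=[3,4] (faults so far: 2)
  step 3: ref 3 -> HIT, frames=[3,4] (faults so far: 2)
  step 4: ref 2 -> FAULT, evict 4, frames=[3,2] (faults so far: 3)
  step 5: ref 7 -> FAULT, evict 3, frames=[7,2] (faults so far: 4)
  step 6: ref 5 -> FAULT, evict 2, frames=[7,5] (faults so far: 5)
  step 7: ref 5 -> HIT, frames=[7,5] (faults so far: 5)
  step 8: ref 4 -> FAULT, evict 7, frames=[4,5] (faults so far: 6)
  step 9: ref 7 -> FAULT, evict 5, frames=[4,7] (faults so far: 7)
  step 10: ref 5 -> FAULT, evict 4, frames=[5,7] (faults so far: 8)
  step 11: ref 7 -> HIT, frames=[5,7] (faults so far: 8)
  step 12: ref 5 -> HIT, frames=[5,7] (faults so far: 8)
  step 13: ref 2 -> FAULT, evict 7, frames=[5,2] (faults so far: 9)
  LRU total faults: 9
--- Optimal ---
  step 0: ref 3 -> FAULT, frames=[3,-] (faults so far: 1)
  step 1: ref 4 -> FAULT, frames=[3,4] (faults so far: 2)
  step 2: ref 3 -> HIT, frames=[3,4] (faults so far: 2)
  step 3: ref 3 -> HIT, frames=[3,4] (faults so far: 2)
  step 4: ref 2 -> FAULT, evict 3, frames=[2,4] (faults so far: 3)
  step 5: ref 7 -> FAULT, evict 2, frames=[7,4] (faults so far: 4)
  step 6: ref 5 -> FAULT, evict 7, frames=[5,4] (faults so far: 5)
  step 7: ref 5 -> HIT, frames=[5,4] (faults so far: 5)
  step 8: ref 4 -> HIT, frames=[5,4] (faults so far: 5)
  step 9: ref 7 -> FAULT, evict 4, frames=[5,7] (faults so far: 6)
  step 10: ref 5 -> HIT, frames=[5,7] (faults so far: 6)
  step 11: ref 7 -> HIT, frames=[5,7] (faults so far: 6)
  step 12: ref 5 -> HIT, frames=[5,7] (faults so far: 6)
  step 13: ref 2 -> FAULT, evict 5, frames=[2,7] (faults so far: 7)
  Optimal total faults: 7

Answer: 9 9 7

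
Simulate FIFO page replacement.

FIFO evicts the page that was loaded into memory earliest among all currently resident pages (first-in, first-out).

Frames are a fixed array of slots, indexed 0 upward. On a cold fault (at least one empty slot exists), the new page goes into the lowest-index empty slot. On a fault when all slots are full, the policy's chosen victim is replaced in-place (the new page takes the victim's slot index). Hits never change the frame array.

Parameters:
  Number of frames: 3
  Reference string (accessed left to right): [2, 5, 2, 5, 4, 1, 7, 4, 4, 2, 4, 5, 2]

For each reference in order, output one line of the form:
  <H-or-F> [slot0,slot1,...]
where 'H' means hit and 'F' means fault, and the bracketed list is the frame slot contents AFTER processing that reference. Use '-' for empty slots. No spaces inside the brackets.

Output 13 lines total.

F [2,-,-]
F [2,5,-]
H [2,5,-]
H [2,5,-]
F [2,5,4]
F [1,5,4]
F [1,7,4]
H [1,7,4]
H [1,7,4]
F [1,7,2]
F [4,7,2]
F [4,5,2]
H [4,5,2]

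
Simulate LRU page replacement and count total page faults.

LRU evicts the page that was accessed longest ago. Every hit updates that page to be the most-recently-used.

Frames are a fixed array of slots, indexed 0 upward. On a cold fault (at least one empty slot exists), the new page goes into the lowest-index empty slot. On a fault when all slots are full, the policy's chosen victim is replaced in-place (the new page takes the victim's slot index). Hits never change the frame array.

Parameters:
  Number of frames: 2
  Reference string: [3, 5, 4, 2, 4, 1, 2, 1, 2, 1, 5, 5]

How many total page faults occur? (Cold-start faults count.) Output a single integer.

Answer: 7

Derivation:
Step 0: ref 3 → FAULT, frames=[3,-]
Step 1: ref 5 → FAULT, frames=[3,5]
Step 2: ref 4 → FAULT (evict 3), frames=[4,5]
Step 3: ref 2 → FAULT (evict 5), frames=[4,2]
Step 4: ref 4 → HIT, frames=[4,2]
Step 5: ref 1 → FAULT (evict 2), frames=[4,1]
Step 6: ref 2 → FAULT (evict 4), frames=[2,1]
Step 7: ref 1 → HIT, frames=[2,1]
Step 8: ref 2 → HIT, frames=[2,1]
Step 9: ref 1 → HIT, frames=[2,1]
Step 10: ref 5 → FAULT (evict 2), frames=[5,1]
Step 11: ref 5 → HIT, frames=[5,1]
Total faults: 7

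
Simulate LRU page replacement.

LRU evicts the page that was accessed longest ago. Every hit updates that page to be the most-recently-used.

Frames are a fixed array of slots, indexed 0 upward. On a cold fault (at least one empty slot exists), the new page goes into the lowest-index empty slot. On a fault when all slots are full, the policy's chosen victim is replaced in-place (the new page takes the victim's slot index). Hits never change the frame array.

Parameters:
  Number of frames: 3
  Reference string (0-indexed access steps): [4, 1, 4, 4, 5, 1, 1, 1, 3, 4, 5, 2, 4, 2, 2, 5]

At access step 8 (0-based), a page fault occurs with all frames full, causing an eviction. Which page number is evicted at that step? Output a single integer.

Step 0: ref 4 -> FAULT, frames=[4,-,-]
Step 1: ref 1 -> FAULT, frames=[4,1,-]
Step 2: ref 4 -> HIT, frames=[4,1,-]
Step 3: ref 4 -> HIT, frames=[4,1,-]
Step 4: ref 5 -> FAULT, frames=[4,1,5]
Step 5: ref 1 -> HIT, frames=[4,1,5]
Step 6: ref 1 -> HIT, frames=[4,1,5]
Step 7: ref 1 -> HIT, frames=[4,1,5]
Step 8: ref 3 -> FAULT, evict 4, frames=[3,1,5]
At step 8: evicted page 4

Answer: 4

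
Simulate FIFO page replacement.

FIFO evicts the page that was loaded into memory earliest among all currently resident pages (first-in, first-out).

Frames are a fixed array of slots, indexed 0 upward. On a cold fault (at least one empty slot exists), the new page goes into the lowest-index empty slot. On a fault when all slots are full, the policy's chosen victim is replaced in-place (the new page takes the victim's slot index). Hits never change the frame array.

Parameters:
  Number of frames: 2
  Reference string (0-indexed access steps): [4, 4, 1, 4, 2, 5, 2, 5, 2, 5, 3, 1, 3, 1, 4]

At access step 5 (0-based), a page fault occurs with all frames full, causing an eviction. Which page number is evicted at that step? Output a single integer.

Step 0: ref 4 -> FAULT, frames=[4,-]
Step 1: ref 4 -> HIT, frames=[4,-]
Step 2: ref 1 -> FAULT, frames=[4,1]
Step 3: ref 4 -> HIT, frames=[4,1]
Step 4: ref 2 -> FAULT, evict 4, frames=[2,1]
Step 5: ref 5 -> FAULT, evict 1, frames=[2,5]
At step 5: evicted page 1

Answer: 1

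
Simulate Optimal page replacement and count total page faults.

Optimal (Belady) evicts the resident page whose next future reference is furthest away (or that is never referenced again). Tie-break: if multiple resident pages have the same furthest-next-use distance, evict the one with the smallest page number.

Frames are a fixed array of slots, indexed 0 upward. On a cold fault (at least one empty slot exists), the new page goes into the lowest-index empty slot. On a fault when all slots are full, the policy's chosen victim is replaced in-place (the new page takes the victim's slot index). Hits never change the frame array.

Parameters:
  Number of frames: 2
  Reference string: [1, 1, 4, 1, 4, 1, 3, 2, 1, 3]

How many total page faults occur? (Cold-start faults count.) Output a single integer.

Answer: 5

Derivation:
Step 0: ref 1 → FAULT, frames=[1,-]
Step 1: ref 1 → HIT, frames=[1,-]
Step 2: ref 4 → FAULT, frames=[1,4]
Step 3: ref 1 → HIT, frames=[1,4]
Step 4: ref 4 → HIT, frames=[1,4]
Step 5: ref 1 → HIT, frames=[1,4]
Step 6: ref 3 → FAULT (evict 4), frames=[1,3]
Step 7: ref 2 → FAULT (evict 3), frames=[1,2]
Step 8: ref 1 → HIT, frames=[1,2]
Step 9: ref 3 → FAULT (evict 1), frames=[3,2]
Total faults: 5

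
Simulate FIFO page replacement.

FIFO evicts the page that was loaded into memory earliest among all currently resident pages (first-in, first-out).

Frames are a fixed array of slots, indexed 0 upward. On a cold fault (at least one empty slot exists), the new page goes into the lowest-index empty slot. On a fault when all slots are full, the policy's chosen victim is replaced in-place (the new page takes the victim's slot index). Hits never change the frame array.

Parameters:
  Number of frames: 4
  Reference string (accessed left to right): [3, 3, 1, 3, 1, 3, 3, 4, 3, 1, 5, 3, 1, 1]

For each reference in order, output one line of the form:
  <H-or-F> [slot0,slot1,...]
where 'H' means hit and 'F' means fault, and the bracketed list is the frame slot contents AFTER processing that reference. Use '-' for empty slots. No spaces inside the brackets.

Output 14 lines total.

F [3,-,-,-]
H [3,-,-,-]
F [3,1,-,-]
H [3,1,-,-]
H [3,1,-,-]
H [3,1,-,-]
H [3,1,-,-]
F [3,1,4,-]
H [3,1,4,-]
H [3,1,4,-]
F [3,1,4,5]
H [3,1,4,5]
H [3,1,4,5]
H [3,1,4,5]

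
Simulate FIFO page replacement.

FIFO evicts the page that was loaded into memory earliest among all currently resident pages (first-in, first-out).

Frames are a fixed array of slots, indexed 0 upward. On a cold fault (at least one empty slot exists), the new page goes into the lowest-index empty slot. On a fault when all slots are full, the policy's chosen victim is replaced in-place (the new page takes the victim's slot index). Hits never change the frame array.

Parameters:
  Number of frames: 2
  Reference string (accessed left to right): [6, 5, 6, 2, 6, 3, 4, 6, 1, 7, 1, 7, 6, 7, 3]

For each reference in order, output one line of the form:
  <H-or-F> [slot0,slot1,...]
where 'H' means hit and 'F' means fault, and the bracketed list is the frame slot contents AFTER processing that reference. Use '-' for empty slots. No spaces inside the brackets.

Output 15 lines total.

F [6,-]
F [6,5]
H [6,5]
F [2,5]
F [2,6]
F [3,6]
F [3,4]
F [6,4]
F [6,1]
F [7,1]
H [7,1]
H [7,1]
F [7,6]
H [7,6]
F [3,6]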